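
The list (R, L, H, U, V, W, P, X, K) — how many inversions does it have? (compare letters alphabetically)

14 out-of-order pairs

Sweep left to right; for each value list the smaller values that follow it:
R → L, H, P, K → 4
L → H, K → 2
H → none → 0
U → P, K → 2
V → P, K → 2
W → P, K → 2
P → K → 1
X → K → 1
K → none → 0
Sum: 4 + 2 + 0 + 2 + 2 + 2 + 1 + 1 + 0 = 14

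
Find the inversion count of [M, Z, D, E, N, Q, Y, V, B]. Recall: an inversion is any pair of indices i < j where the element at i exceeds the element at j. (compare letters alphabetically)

Element-by-element contributions:
M: 3
Z: 7
D: 1
E: 1
N: 1
Q: 1
Y: 2
V: 1
B: 0
Sum: 3 + 7 + 1 + 1 + 1 + 1 + 2 + 1 + 0 = 17

17 out-of-order pairs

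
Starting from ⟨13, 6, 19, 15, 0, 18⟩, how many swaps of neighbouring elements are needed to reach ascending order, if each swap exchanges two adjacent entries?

7 adjacent swaps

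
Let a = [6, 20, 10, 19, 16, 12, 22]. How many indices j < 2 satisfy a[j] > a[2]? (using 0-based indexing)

1

The element at index 2 is 10.
Elements before it: 6, 20
Those larger than 10: 20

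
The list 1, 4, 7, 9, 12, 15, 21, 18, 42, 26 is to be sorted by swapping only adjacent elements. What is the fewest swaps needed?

2 adjacent swaps

Each adjacent swap fixes exactly one inversion, so the minimum swap count equals the number of inversions.
Count inversions — for each element, later elements that are smaller:
1: none → 0
4: none → 0
7: none → 0
9: none → 0
12: none → 0
15: none → 0
21: 18 → 1
18: none → 0
42: 26 → 1
26: none → 0
Total inversions: 0 + 0 + 0 + 0 + 0 + 0 + 1 + 0 + 1 + 0 = 2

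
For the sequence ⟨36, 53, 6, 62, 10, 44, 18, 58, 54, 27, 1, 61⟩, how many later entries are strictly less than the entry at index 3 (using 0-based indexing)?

8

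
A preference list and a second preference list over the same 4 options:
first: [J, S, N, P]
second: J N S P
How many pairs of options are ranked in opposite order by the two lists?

Assign each item its position (1..4) in the first ordering, then rewrite the second ordering as that position sequence:
positions: J→1, S→2, N→3, P→4
second ordering as positions: [1, 3, 2, 4]
Discordant pairs = inversions in this position sequence.
1: 0
3: 2 → 1
2: 0
4: 0
Total: 0 + 1 + 0 + 0 = 1

1 pair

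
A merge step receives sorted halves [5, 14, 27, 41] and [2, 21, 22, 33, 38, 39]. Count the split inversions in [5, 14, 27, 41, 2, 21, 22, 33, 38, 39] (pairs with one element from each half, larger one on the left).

For each element r of the right run, count left-run elements greater than r:
r = 2: 5, 14, 27, 41 → 4
r = 21: 27, 41 → 2
r = 22: 27, 41 → 2
r = 33: 41 → 1
r = 38: 41 → 1
r = 39: 41 → 1
Cross-inversions: 4 + 2 + 2 + 1 + 1 + 1 = 11

11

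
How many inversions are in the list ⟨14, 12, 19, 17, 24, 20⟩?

Inversions: 3

For each element, count later entries that are smaller:
14 → 12 → 1
12 → none → 0
19 → 17 → 1
17 → none → 0
24 → 20 → 1
20 → none → 0
Sum: 1 + 0 + 1 + 0 + 1 + 0 = 3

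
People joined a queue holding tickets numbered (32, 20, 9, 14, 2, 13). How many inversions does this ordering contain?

12

Sweep left to right; for each value list the smaller values that follow it:
32 → 20, 9, 14, 2, 13 → 5
20 → 9, 14, 2, 13 → 4
9 → 2 → 1
14 → 2, 13 → 2
2 → none → 0
13 → none → 0
Sum: 5 + 4 + 1 + 2 + 0 + 0 = 12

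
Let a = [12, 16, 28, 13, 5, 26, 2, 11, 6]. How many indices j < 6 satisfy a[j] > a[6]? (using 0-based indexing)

6

The element at index 6 is 2.
Elements before it: 12, 16, 28, 13, 5, 26
Those larger than 2: 12, 16, 28, 13, 5, 26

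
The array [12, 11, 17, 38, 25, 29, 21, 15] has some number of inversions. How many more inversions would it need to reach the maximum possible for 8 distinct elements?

Maximum inversions for 8 distinct elements is C(8, 2) = 8·7/2 = 28.
Current inversions — for each element, count later smaller elements:
12: 1
11: 0
17: 1
38: 4
25: 2
29: 2
21: 1
15: 0
Current total: 1 + 0 + 1 + 4 + 2 + 2 + 1 + 0 = 11
Shortfall: 28 − 11 = 17

17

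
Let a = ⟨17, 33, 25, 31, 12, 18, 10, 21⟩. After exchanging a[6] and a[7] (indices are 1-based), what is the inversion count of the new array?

17 inversions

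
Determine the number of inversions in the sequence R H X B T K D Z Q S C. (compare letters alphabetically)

29

Count, for each position, how many later elements it exceeds:
R → H, B, K, D, Q, C → 6
H → B, D, C → 3
X → B, T, K, D, Q, S, C → 7
B → none → 0
T → K, D, Q, S, C → 5
K → D, C → 2
D → C → 1
Z → Q, S, C → 3
Q → C → 1
S → C → 1
C → none → 0
Sum: 6 + 3 + 7 + 0 + 5 + 2 + 1 + 3 + 1 + 1 + 0 = 29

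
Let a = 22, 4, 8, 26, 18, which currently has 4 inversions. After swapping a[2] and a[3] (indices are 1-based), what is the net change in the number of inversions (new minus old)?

+1

Positions 2 and 3 hold 4 and 8; after swapping, the array is [22, 8, 4, 26, 18].
Count, for each position, how many later elements it exceeds:
22 → 8, 4, 18 → 3
8 → 4 → 1
4 → none → 0
26 → 18 → 1
18 → none → 0
Sum: 3 + 1 + 0 + 1 + 0 = 5
Change: 5 − 4 = +1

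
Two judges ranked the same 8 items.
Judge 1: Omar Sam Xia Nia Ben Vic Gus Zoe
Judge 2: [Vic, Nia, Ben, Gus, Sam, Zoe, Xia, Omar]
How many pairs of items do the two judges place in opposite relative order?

Assign each item its position (1..8) in the first ordering, then rewrite the second ordering as that position sequence:
positions: Omar→1, Sam→2, Xia→3, Nia→4, Ben→5, Vic→6, Gus→7, Zoe→8
second ordering as positions: [6, 4, 5, 7, 2, 8, 3, 1]
Discordant pairs = inversions in this position sequence.
6: 4, 5, 2, 3, 1 → 5
4: 2, 3, 1 → 3
5: 2, 3, 1 → 3
7: 2, 3, 1 → 3
2: 1 → 1
8: 3, 1 → 2
3: 1 → 1
1: 0
Total: 5 + 3 + 3 + 3 + 1 + 2 + 1 + 0 = 18

18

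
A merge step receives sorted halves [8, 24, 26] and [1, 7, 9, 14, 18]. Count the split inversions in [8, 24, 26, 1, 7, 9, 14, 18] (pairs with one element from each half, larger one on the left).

Take each right-half value and tally the left-half values above it:
r = 1: 8, 24, 26 → 3
r = 7: 8, 24, 26 → 3
r = 9: 24, 26 → 2
r = 14: 24, 26 → 2
r = 18: 24, 26 → 2
Cross-inversions: 3 + 3 + 2 + 2 + 2 = 12

12 cross-inversions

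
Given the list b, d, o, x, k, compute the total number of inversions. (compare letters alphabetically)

Inversions: 2

Sweep left to right; for each value list the smaller values that follow it:
b: 0
d: 0
o: 1
x: 1
k: 0
Sum: 0 + 0 + 1 + 1 + 0 = 2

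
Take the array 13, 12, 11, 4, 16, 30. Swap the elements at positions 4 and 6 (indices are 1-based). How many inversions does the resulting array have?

9

Positions 4 and 6 hold 4 and 30; after swapping, the array is [13, 12, 11, 30, 16, 4].
For each element, count later entries that are smaller:
13: 3
12: 2
11: 1
30: 2
16: 1
4: 0
Sum: 3 + 2 + 1 + 2 + 1 + 0 = 9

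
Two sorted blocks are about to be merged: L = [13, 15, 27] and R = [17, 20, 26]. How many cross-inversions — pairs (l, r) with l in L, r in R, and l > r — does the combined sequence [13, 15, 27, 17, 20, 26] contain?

Take each right-half value and tally the left-half values above it:
r = 17: 27 → 1
r = 20: 27 → 1
r = 26: 27 → 1
Cross-inversions: 1 + 1 + 1 = 3

3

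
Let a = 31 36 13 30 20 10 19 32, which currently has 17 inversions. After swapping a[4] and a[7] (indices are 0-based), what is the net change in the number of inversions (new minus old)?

+1

Positions 4 and 7 hold 20 and 32; after swapping, the array is [31, 36, 13, 30, 32, 10, 19, 20].
Sweep left to right; for each value list the smaller values that follow it:
31 → 13, 30, 10, 19, 20 → 5
36 → 13, 30, 32, 10, 19, 20 → 6
13 → 10 → 1
30 → 10, 19, 20 → 3
32 → 10, 19, 20 → 3
10 → none → 0
19 → none → 0
20 → none → 0
Sum: 5 + 6 + 1 + 3 + 3 + 0 + 0 + 0 = 18
Change: 18 − 17 = +1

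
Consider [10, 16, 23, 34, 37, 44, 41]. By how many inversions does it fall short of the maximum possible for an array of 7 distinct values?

20

Maximum inversions for 7 distinct elements is C(7, 2) = 7·6/2 = 21.
Current inversions — for each element, count later smaller elements:
10: 0
16: 0
23: 0
34: 0
37: 0
44: 1
41: 0
Current total: 0 + 0 + 0 + 0 + 0 + 1 + 0 = 1
Shortfall: 21 − 1 = 20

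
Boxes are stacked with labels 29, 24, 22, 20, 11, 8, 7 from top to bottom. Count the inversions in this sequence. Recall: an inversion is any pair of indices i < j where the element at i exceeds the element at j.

Count, for each position, how many later elements it exceeds:
29 → 24, 22, 20, 11, 8, 7 → 6
24 → 22, 20, 11, 8, 7 → 5
22 → 20, 11, 8, 7 → 4
20 → 11, 8, 7 → 3
11 → 8, 7 → 2
8 → 7 → 1
7 → none → 0
Sum: 6 + 5 + 4 + 3 + 2 + 1 + 0 = 21

21 out-of-order pairs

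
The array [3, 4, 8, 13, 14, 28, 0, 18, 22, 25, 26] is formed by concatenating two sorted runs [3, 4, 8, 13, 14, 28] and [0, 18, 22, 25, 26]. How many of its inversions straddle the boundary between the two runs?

For each element r of the right run, count left-run elements greater than r:
r = 0: 3, 4, 8, 13, 14, 28 → 6
r = 18: 28 → 1
r = 22: 28 → 1
r = 25: 28 → 1
r = 26: 28 → 1
Cross-inversions: 6 + 1 + 1 + 1 + 1 = 10

10 cross-inversions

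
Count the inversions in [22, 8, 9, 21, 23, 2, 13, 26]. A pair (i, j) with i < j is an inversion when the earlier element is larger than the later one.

11

For each element, count later entries that are smaller:
22: 5
8: 1
9: 1
21: 2
23: 2
2: 0
13: 0
26: 0
Sum: 5 + 1 + 1 + 2 + 2 + 0 + 0 + 0 = 11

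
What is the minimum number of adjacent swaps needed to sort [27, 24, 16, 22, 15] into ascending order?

Swaps: 9

Minimum adjacent swaps = number of inversions (each swap of adjacent out-of-order elements removes one inversion and no swap can remove more).
Count inversions — for each element, later elements that are smaller:
27: 24, 16, 22, 15 → 4
24: 16, 22, 15 → 3
16: 15 → 1
22: 15 → 1
15: none → 0
Total inversions: 4 + 3 + 1 + 1 + 0 = 9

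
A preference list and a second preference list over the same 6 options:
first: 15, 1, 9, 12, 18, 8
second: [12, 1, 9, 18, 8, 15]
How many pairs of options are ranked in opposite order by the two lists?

Assign each item its position (1..6) in the first ordering, then rewrite the second ordering as that position sequence:
positions: 15→1, 1→2, 9→3, 12→4, 18→5, 8→6
second ordering as positions: [4, 2, 3, 5, 6, 1]
Discordant pairs = inversions in this position sequence.
4: 2, 3, 1 → 3
2: 1 → 1
3: 1 → 1
5: 1 → 1
6: 1 → 1
1: 0
Total: 3 + 1 + 1 + 1 + 1 + 0 = 7

7 pairs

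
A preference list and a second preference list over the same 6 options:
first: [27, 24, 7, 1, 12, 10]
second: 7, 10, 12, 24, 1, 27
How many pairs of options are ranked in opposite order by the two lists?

11

Assign each item its position (1..6) in the first ordering, then rewrite the second ordering as that position sequence:
positions: 27→1, 24→2, 7→3, 1→4, 12→5, 10→6
second ordering as positions: [3, 6, 5, 2, 4, 1]
Discordant pairs = inversions in this position sequence.
3: 2, 1 → 2
6: 5, 2, 4, 1 → 4
5: 2, 4, 1 → 3
2: 1 → 1
4: 1 → 1
1: 0
Total: 2 + 4 + 3 + 1 + 1 + 0 = 11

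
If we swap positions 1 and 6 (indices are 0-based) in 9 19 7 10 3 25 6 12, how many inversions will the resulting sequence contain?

Positions 1 and 6 hold 19 and 6; after swapping, the array is [9, 6, 7, 10, 3, 25, 19, 12].
Sweep left to right; for each value list the smaller values that follow it:
9: 3
6: 1
7: 1
10: 1
3: 0
25: 2
19: 1
12: 0
Sum: 3 + 1 + 1 + 1 + 0 + 2 + 1 + 0 = 9

There are 9 inversions.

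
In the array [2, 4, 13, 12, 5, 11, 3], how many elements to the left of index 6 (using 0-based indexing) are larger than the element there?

5

The element at index 6 is 3.
Elements before it: 2, 4, 13, 12, 5, 11
Those larger than 3: 4, 13, 12, 5, 11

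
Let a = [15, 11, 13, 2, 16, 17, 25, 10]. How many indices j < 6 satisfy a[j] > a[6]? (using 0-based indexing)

The element at index 6 is 25.
Elements before it: 15, 11, 13, 2, 16, 17
None of them are larger than 25.

0 such elements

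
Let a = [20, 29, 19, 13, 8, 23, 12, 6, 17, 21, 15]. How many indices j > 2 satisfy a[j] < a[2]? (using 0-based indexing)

6

The element at index 2 is 19.
Elements after it: 13, 8, 23, 12, 6, 17, 21, 15
Those smaller than 19: 13, 8, 12, 6, 17, 15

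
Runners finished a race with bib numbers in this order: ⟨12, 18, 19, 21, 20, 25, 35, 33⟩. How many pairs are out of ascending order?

2

Sweep left to right; for each value list the smaller values that follow it:
12 → none → 0
18 → none → 0
19 → none → 0
21 → 20 → 1
20 → none → 0
25 → none → 0
35 → 33 → 1
33 → none → 0
Sum: 0 + 0 + 0 + 1 + 0 + 0 + 1 + 0 = 2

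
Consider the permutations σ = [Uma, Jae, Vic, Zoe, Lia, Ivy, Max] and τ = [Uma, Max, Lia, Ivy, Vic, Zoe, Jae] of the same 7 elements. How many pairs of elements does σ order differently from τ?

Assign each item its position (1..7) in the first ordering, then rewrite the second ordering as that position sequence:
positions: Uma→1, Jae→2, Vic→3, Zoe→4, Lia→5, Ivy→6, Max→7
second ordering as positions: [1, 7, 5, 6, 3, 4, 2]
Discordant pairs = inversions in this position sequence.
1: 0
7: 5, 6, 3, 4, 2 → 5
5: 3, 4, 2 → 3
6: 3, 4, 2 → 3
3: 2 → 1
4: 2 → 1
2: 0
Total: 0 + 5 + 3 + 3 + 1 + 1 + 0 = 13

13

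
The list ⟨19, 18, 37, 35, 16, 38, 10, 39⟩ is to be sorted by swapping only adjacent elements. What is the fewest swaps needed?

12 swaps

Minimum adjacent swaps = number of inversions (each swap of adjacent out-of-order elements removes one inversion and no swap can remove more).
Count inversions — for each element, later elements that are smaller:
19: 18, 16, 10 → 3
18: 16, 10 → 2
37: 35, 16, 10 → 3
35: 16, 10 → 2
16: 10 → 1
38: 10 → 1
10: none → 0
39: none → 0
Total inversions: 3 + 2 + 3 + 2 + 1 + 1 + 0 + 0 = 12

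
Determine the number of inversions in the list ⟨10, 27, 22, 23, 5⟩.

Element-by-element contributions:
10 → 5 → 1
27 → 22, 23, 5 → 3
22 → 5 → 1
23 → 5 → 1
5 → none → 0
Sum: 1 + 3 + 1 + 1 + 0 = 6

Out-of-order pairs: 6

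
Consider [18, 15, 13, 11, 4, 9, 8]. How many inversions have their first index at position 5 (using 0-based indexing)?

1 such element

The element at index 5 is 9.
Elements after it: 8
Those smaller than 9: 8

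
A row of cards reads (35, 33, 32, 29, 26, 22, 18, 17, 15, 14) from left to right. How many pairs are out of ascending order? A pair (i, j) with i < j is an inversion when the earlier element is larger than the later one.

Sweep left to right; for each value list the smaller values that follow it:
35: 9
33: 8
32: 7
29: 6
26: 5
22: 4
18: 3
17: 2
15: 1
14: 0
Sum: 9 + 8 + 7 + 6 + 5 + 4 + 3 + 2 + 1 + 0 = 45

45 inversions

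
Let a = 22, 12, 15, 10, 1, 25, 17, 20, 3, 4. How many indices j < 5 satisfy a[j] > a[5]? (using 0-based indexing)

The element at index 5 is 25.
Elements before it: 22, 12, 15, 10, 1
None of them are larger than 25.

0 such elements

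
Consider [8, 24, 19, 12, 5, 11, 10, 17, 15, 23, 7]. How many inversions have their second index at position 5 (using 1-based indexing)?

The element at index 5 is 5.
Elements before it: 8, 24, 19, 12
Those larger than 5: 8, 24, 19, 12

4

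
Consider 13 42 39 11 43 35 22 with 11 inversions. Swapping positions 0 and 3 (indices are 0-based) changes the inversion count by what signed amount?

-1

Positions 0 and 3 hold 13 and 11; after swapping, the array is [11, 42, 39, 13, 43, 35, 22].
Count, for each position, how many later elements it exceeds:
11 → none → 0
42 → 39, 13, 35, 22 → 4
39 → 13, 35, 22 → 3
13 → none → 0
43 → 35, 22 → 2
35 → 22 → 1
22 → none → 0
Sum: 0 + 4 + 3 + 0 + 2 + 1 + 0 = 10
Change: 10 − 11 = -1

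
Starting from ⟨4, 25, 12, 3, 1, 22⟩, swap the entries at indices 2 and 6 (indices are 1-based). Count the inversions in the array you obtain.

Inversions: 8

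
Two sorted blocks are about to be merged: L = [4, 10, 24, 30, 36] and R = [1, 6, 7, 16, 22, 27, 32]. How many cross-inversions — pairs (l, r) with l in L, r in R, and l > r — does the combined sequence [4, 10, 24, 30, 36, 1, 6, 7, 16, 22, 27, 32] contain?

22

Count, for every r in R, how many entries of L exceed r:
r = 1: 4, 10, 24, 30, 36 → 5
r = 6: 10, 24, 30, 36 → 4
r = 7: 10, 24, 30, 36 → 4
r = 16: 24, 30, 36 → 3
r = 22: 24, 30, 36 → 3
r = 27: 30, 36 → 2
r = 32: 36 → 1
Cross-inversions: 5 + 4 + 4 + 3 + 3 + 2 + 1 = 22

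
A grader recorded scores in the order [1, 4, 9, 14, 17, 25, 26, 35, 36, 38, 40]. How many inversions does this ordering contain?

Element-by-element contributions:
1 → none → 0
4 → none → 0
9 → none → 0
14 → none → 0
17 → none → 0
25 → none → 0
26 → none → 0
35 → none → 0
36 → none → 0
38 → none → 0
40 → none → 0
Sum: 0 + 0 + 0 + 0 + 0 + 0 + 0 + 0 + 0 + 0 + 0 = 0

There are 0 out-of-order pairs.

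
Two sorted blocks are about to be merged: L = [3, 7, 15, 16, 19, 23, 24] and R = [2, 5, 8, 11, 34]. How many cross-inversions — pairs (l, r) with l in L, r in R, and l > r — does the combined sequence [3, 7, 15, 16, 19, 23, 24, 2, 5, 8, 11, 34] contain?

23 split inversions

Count, for every r in R, how many entries of L exceed r:
r = 2: 3, 7, 15, 16, 19, 23, 24 → 7
r = 5: 7, 15, 16, 19, 23, 24 → 6
r = 8: 15, 16, 19, 23, 24 → 5
r = 11: 15, 16, 19, 23, 24 → 5
r = 34: none → 0
Cross-inversions: 7 + 6 + 5 + 5 + 0 = 23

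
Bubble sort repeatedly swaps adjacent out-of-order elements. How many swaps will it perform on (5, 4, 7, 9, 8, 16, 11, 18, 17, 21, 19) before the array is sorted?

The minimum number of adjacent swaps to sort an array equals its inversion count, since every such swap removes exactly one inversion.
Count inversions — for each element, later elements that are smaller:
5: 4 → 1
4: none → 0
7: none → 0
9: 8 → 1
8: none → 0
16: 11 → 1
11: none → 0
18: 17 → 1
17: none → 0
21: 19 → 1
19: none → 0
Total inversions: 1 + 0 + 0 + 1 + 0 + 1 + 0 + 1 + 0 + 1 + 0 = 5

Swaps: 5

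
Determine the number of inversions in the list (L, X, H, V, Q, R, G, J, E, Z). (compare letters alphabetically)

There are 26 inversions.

Element-by-element contributions:
L → H, G, J, E → 4
X → H, V, Q, R, G, J, E → 7
H → G, E → 2
V → Q, R, G, J, E → 5
Q → G, J, E → 3
R → G, J, E → 3
G → E → 1
J → E → 1
E → none → 0
Z → none → 0
Sum: 4 + 7 + 2 + 5 + 3 + 3 + 1 + 1 + 0 + 0 = 26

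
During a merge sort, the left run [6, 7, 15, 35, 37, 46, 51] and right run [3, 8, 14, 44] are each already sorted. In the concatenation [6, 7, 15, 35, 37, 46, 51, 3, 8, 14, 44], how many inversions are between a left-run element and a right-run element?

Take each right-half value and tally the left-half values above it:
r = 3: 6, 7, 15, 35, 37, 46, 51 → 7
r = 8: 15, 35, 37, 46, 51 → 5
r = 14: 15, 35, 37, 46, 51 → 5
r = 44: 46, 51 → 2
Cross-inversions: 7 + 5 + 5 + 2 = 19

There are 19 split inversions.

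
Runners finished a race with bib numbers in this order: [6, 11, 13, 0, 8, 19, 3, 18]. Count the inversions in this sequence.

11

For each element, count later entries that are smaller:
6 → 0, 3 → 2
11 → 0, 8, 3 → 3
13 → 0, 8, 3 → 3
0 → none → 0
8 → 3 → 1
19 → 3, 18 → 2
3 → none → 0
18 → none → 0
Sum: 2 + 3 + 3 + 0 + 1 + 2 + 0 + 0 = 11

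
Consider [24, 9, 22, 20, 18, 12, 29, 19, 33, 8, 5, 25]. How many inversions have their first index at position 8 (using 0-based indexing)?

3 such elements

The element at index 8 is 33.
Elements after it: 8, 5, 25
Those smaller than 33: 8, 5, 25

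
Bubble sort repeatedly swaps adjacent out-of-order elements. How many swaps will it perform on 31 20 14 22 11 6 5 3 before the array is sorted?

26

Each adjacent swap fixes exactly one inversion, so the minimum swap count equals the number of inversions.
Count inversions — for each element, later elements that are smaller:
31: 20, 14, 22, 11, 6, 5, 3 → 7
20: 14, 11, 6, 5, 3 → 5
14: 11, 6, 5, 3 → 4
22: 11, 6, 5, 3 → 4
11: 6, 5, 3 → 3
6: 5, 3 → 2
5: 3 → 1
3: none → 0
Total inversions: 7 + 5 + 4 + 4 + 3 + 2 + 1 + 0 = 26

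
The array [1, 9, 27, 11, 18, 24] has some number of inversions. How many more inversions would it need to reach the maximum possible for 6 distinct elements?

12

Maximum inversions for 6 distinct elements is C(6, 2) = 6·5/2 = 15.
Current inversions — for each element, count later smaller elements:
1: 0
9: 0
27: 3
11: 0
18: 0
24: 0
Current total: 0 + 0 + 3 + 0 + 0 + 0 = 3
Shortfall: 15 − 3 = 12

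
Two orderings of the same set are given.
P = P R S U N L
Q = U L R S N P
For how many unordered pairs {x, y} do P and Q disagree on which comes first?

Assign each item its position (1..6) in the first ordering, then rewrite the second ordering as that position sequence:
positions: P→1, R→2, S→3, U→4, N→5, L→6
second ordering as positions: [4, 6, 2, 3, 5, 1]
Discordant pairs = inversions in this position sequence.
4: 2, 3, 1 → 3
6: 2, 3, 5, 1 → 4
2: 1 → 1
3: 1 → 1
5: 1 → 1
1: 0
Total: 3 + 4 + 1 + 1 + 1 + 0 = 10

10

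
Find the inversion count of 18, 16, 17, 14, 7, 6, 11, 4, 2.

There are 33 inversions.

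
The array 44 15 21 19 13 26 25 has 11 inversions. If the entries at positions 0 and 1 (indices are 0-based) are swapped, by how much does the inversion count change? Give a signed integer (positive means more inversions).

-1

Positions 0 and 1 hold 44 and 15; after swapping, the array is [15, 44, 21, 19, 13, 26, 25].
Count, for each position, how many later elements it exceeds:
15: 1
44: 5
21: 2
19: 1
13: 0
26: 1
25: 0
Sum: 1 + 5 + 2 + 1 + 0 + 1 + 0 = 10
Change: 10 − 11 = -1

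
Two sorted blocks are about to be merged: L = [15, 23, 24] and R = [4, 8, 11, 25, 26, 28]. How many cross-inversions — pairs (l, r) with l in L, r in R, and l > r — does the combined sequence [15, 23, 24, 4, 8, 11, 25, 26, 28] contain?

9 cross-inversions

Take each right-half value and tally the left-half values above it:
r = 4: 15, 23, 24 → 3
r = 8: 15, 23, 24 → 3
r = 11: 15, 23, 24 → 3
r = 25: none → 0
r = 26: none → 0
r = 28: none → 0
Cross-inversions: 3 + 3 + 3 + 0 + 0 + 0 = 9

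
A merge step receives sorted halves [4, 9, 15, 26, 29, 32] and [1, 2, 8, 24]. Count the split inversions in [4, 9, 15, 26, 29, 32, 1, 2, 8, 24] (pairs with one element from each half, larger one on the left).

Take each right-half value and tally the left-half values above it:
r = 1: 4, 9, 15, 26, 29, 32 → 6
r = 2: 4, 9, 15, 26, 29, 32 → 6
r = 8: 9, 15, 26, 29, 32 → 5
r = 24: 26, 29, 32 → 3
Cross-inversions: 6 + 6 + 5 + 3 = 20

20 split inversions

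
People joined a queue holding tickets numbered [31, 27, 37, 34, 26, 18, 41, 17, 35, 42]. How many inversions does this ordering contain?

Element-by-element contributions:
31 → 27, 26, 18, 17 → 4
27 → 26, 18, 17 → 3
37 → 34, 26, 18, 17, 35 → 5
34 → 26, 18, 17 → 3
26 → 18, 17 → 2
18 → 17 → 1
41 → 17, 35 → 2
17 → none → 0
35 → none → 0
42 → none → 0
Sum: 4 + 3 + 5 + 3 + 2 + 1 + 2 + 0 + 0 + 0 = 20

20 inversions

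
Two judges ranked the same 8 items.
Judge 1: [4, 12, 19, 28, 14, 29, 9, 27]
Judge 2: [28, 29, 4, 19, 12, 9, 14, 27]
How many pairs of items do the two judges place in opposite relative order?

9 discordant pairs

Assign each item its position (1..8) in the first ordering, then rewrite the second ordering as that position sequence:
positions: 4→1, 12→2, 19→3, 28→4, 14→5, 29→6, 9→7, 27→8
second ordering as positions: [4, 6, 1, 3, 2, 7, 5, 8]
Discordant pairs = inversions in this position sequence.
4: 1, 3, 2 → 3
6: 1, 3, 2, 5 → 4
1: 0
3: 2 → 1
2: 0
7: 5 → 1
5: 0
8: 0
Total: 3 + 4 + 0 + 1 + 0 + 1 + 0 + 0 = 9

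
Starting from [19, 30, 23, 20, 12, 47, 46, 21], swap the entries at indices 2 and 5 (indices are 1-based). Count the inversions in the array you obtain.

7

Positions 2 and 5 hold 30 and 12; after swapping, the array is [19, 12, 23, 20, 30, 47, 46, 21].
Count, for each position, how many later elements it exceeds:
19: 1
12: 0
23: 2
20: 0
30: 1
47: 2
46: 1
21: 0
Sum: 1 + 0 + 2 + 0 + 1 + 2 + 1 + 0 = 7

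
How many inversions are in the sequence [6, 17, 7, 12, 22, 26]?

Inversion pairs (indices are 1-based):
(2,3): 17 > 7
(2,4): 17 > 12
That's 2 pairs.

2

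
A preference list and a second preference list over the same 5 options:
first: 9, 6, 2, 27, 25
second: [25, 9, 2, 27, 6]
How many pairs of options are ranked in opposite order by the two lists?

Assign each item its position (1..5) in the first ordering, then rewrite the second ordering as that position sequence:
positions: 9→1, 6→2, 2→3, 27→4, 25→5
second ordering as positions: [5, 1, 3, 4, 2]
Discordant pairs = inversions in this position sequence.
5: 1, 3, 4, 2 → 4
1: 0
3: 2 → 1
4: 2 → 1
2: 0
Total: 4 + 0 + 1 + 1 + 0 = 6

6 pairs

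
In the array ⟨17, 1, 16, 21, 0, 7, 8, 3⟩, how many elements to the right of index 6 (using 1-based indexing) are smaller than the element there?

The element at index 6 is 7.
Elements after it: 8, 3
Those smaller than 7: 3

1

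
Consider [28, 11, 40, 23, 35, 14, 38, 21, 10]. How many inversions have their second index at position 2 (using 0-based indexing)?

The element at index 2 is 40.
Elements before it: 28, 11
None of them are larger than 40.

0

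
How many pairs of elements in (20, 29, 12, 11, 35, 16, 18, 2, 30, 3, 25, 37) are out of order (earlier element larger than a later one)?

For each element, count later entries that are smaller:
20 → 12, 11, 16, 18, 2, 3 → 6
29 → 12, 11, 16, 18, 2, 3, 25 → 7
12 → 11, 2, 3 → 3
11 → 2, 3 → 2
35 → 16, 18, 2, 30, 3, 25 → 6
16 → 2, 3 → 2
18 → 2, 3 → 2
2 → none → 0
30 → 3, 25 → 2
3 → none → 0
25 → none → 0
37 → none → 0
Sum: 6 + 7 + 3 + 2 + 6 + 2 + 2 + 0 + 2 + 0 + 0 + 0 = 30

30 inversions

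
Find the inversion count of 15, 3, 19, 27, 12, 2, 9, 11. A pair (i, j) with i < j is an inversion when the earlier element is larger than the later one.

Out-of-order pairs: 17

Element-by-element contributions:
15: 5
3: 1
19: 4
27: 4
12: 3
2: 0
9: 0
11: 0
Sum: 5 + 1 + 4 + 4 + 3 + 0 + 0 + 0 = 17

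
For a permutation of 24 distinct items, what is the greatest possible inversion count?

Inversions: 276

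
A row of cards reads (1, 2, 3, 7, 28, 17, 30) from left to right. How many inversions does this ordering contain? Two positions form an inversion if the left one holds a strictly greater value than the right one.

1

Element-by-element contributions:
1: 0
2: 0
3: 0
7: 0
28: 1
17: 0
30: 0
Sum: 0 + 0 + 0 + 0 + 1 + 0 + 0 = 1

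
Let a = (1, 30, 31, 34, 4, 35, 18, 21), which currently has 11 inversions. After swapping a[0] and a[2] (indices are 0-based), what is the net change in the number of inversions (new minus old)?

Positions 0 and 2 hold 1 and 31; after swapping, the array is [31, 30, 1, 34, 4, 35, 18, 21].
Sweep left to right; for each value list the smaller values that follow it:
31: 5
30: 4
1: 0
34: 3
4: 0
35: 2
18: 0
21: 0
Sum: 5 + 4 + 0 + 3 + 0 + 2 + 0 + 0 = 14
Change: 14 − 11 = +3

+3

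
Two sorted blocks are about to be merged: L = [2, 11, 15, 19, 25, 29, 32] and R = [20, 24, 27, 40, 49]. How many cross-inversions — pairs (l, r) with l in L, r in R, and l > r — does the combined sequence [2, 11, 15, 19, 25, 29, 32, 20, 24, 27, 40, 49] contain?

8 split inversions

Count, for every r in R, how many entries of L exceed r:
r = 20: 25, 29, 32 → 3
r = 24: 25, 29, 32 → 3
r = 27: 29, 32 → 2
r = 40: none → 0
r = 49: none → 0
Cross-inversions: 3 + 3 + 2 + 0 + 0 = 8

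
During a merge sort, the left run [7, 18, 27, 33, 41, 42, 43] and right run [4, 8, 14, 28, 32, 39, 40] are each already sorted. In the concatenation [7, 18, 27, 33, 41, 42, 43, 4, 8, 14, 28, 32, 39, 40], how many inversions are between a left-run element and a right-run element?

There are 33 cross-inversions.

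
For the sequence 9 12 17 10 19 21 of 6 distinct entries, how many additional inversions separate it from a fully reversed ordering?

13 inversions short

Maximum inversions for 6 distinct elements is C(6, 2) = 6·5/2 = 15.
Current inversions — for each element, count later smaller elements:
9: 0
12: 1
17: 1
10: 0
19: 0
21: 0
Current total: 0 + 1 + 1 + 0 + 0 + 0 = 2
Shortfall: 15 − 2 = 13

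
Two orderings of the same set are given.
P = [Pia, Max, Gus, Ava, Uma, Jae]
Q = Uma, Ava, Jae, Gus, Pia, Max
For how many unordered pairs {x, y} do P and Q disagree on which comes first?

Assign each item its position (1..6) in the first ordering, then rewrite the second ordering as that position sequence:
positions: Pia→1, Max→2, Gus→3, Ava→4, Uma→5, Jae→6
second ordering as positions: [5, 4, 6, 3, 1, 2]
Discordant pairs = inversions in this position sequence.
5: 4, 3, 1, 2 → 4
4: 3, 1, 2 → 3
6: 3, 1, 2 → 3
3: 1, 2 → 2
1: 0
2: 0
Total: 4 + 3 + 3 + 2 + 0 + 0 = 12

12 disagreeing pairs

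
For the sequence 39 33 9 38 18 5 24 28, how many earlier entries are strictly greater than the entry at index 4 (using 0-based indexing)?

3

The element at index 4 is 18.
Elements before it: 39, 33, 9, 38
Those larger than 18: 39, 33, 38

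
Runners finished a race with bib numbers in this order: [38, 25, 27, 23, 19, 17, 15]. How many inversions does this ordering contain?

20

Count, for each position, how many later elements it exceeds:
38: 6
25: 4
27: 4
23: 3
19: 2
17: 1
15: 0
Sum: 6 + 4 + 4 + 3 + 2 + 1 + 0 = 20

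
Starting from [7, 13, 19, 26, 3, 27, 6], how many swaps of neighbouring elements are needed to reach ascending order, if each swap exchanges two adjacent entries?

There are 9 swaps.

Each adjacent swap fixes exactly one inversion, so the minimum swap count equals the number of inversions.
Count inversions — for each element, later elements that are smaller:
7: 3, 6 → 2
13: 3, 6 → 2
19: 3, 6 → 2
26: 3, 6 → 2
3: none → 0
27: 6 → 1
6: none → 0
Total inversions: 2 + 2 + 2 + 2 + 0 + 1 + 0 = 9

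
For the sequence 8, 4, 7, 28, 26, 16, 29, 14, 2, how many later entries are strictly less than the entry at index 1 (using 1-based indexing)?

The element at index 1 is 8.
Elements after it: 4, 7, 28, 26, 16, 29, 14, 2
Those smaller than 8: 4, 7, 2

3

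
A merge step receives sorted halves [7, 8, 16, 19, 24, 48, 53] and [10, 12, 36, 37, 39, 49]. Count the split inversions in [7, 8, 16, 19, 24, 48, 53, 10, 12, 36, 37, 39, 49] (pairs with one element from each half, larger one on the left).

17 cross-inversions

Count, for every r in R, how many entries of L exceed r:
r = 10: 16, 19, 24, 48, 53 → 5
r = 12: 16, 19, 24, 48, 53 → 5
r = 36: 48, 53 → 2
r = 37: 48, 53 → 2
r = 39: 48, 53 → 2
r = 49: 53 → 1
Cross-inversions: 5 + 5 + 2 + 2 + 2 + 1 = 17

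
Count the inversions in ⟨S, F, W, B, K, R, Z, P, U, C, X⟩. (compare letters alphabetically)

23 inversions

Count, for each position, how many later elements it exceeds:
S → F, B, K, R, P, C → 6
F → B, C → 2
W → B, K, R, P, U, C → 6
B → none → 0
K → C → 1
R → P, C → 2
Z → P, U, C, X → 4
P → C → 1
U → C → 1
C → none → 0
X → none → 0
Sum: 6 + 2 + 6 + 0 + 1 + 2 + 4 + 1 + 1 + 0 + 0 = 23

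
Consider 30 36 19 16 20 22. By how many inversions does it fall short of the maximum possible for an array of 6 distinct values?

Maximum inversions for 6 distinct elements is C(6, 2) = 6·5/2 = 15.
Current inversions — for each element, count later smaller elements:
30: 4
36: 4
19: 1
16: 0
20: 0
22: 0
Current total: 4 + 4 + 1 + 0 + 0 + 0 = 9
Shortfall: 15 − 9 = 6

6 inversions short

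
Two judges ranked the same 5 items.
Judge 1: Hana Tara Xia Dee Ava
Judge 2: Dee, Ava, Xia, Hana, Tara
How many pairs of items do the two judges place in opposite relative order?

8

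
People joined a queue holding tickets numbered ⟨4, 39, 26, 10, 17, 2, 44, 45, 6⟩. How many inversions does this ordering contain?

Element-by-element contributions:
4 → 2 → 1
39 → 26, 10, 17, 2, 6 → 5
26 → 10, 17, 2, 6 → 4
10 → 2, 6 → 2
17 → 2, 6 → 2
2 → none → 0
44 → 6 → 1
45 → 6 → 1
6 → none → 0
Sum: 1 + 5 + 4 + 2 + 2 + 0 + 1 + 1 + 0 = 16

16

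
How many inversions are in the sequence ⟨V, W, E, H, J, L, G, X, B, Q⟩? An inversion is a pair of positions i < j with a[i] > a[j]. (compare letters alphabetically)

Sweep left to right; for each value list the smaller values that follow it:
V → E, H, J, L, G, B, Q → 7
W → E, H, J, L, G, B, Q → 7
E → B → 1
H → G, B → 2
J → G, B → 2
L → G, B → 2
G → B → 1
X → B, Q → 2
B → none → 0
Q → none → 0
Sum: 7 + 7 + 1 + 2 + 2 + 2 + 1 + 2 + 0 + 0 = 24

24 inversions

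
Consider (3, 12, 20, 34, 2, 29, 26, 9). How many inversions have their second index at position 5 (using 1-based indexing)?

The element at index 5 is 2.
Elements before it: 3, 12, 20, 34
Those larger than 2: 3, 12, 20, 34

4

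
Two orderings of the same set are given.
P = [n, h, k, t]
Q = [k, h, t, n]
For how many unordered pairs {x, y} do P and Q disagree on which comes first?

Assign each item its position (1..4) in the first ordering, then rewrite the second ordering as that position sequence:
positions: n→1, h→2, k→3, t→4
second ordering as positions: [3, 2, 4, 1]
Discordant pairs = inversions in this position sequence.
3: 2, 1 → 2
2: 1 → 1
4: 1 → 1
1: 0
Total: 2 + 1 + 1 + 0 = 4

4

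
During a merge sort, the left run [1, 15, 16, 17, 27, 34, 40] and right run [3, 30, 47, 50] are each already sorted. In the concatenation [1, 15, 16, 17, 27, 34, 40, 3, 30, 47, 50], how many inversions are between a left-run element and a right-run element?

Count, for every r in R, how many entries of L exceed r:
r = 3: 15, 16, 17, 27, 34, 40 → 6
r = 30: 34, 40 → 2
r = 47: none → 0
r = 50: none → 0
Cross-inversions: 6 + 2 + 0 + 0 = 8

8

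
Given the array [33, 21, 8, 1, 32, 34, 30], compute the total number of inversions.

10

For each element, count later entries that are smaller:
33 → 21, 8, 1, 32, 30 → 5
21 → 8, 1 → 2
8 → 1 → 1
1 → none → 0
32 → 30 → 1
34 → 30 → 1
30 → none → 0
Sum: 5 + 2 + 1 + 0 + 1 + 1 + 0 = 10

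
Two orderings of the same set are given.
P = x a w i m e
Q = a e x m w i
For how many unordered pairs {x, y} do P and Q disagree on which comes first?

7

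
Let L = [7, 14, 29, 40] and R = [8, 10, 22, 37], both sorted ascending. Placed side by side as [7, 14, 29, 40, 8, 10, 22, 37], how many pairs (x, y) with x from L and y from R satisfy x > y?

9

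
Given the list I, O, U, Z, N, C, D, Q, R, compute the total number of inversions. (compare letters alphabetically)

17

Sweep left to right; for each value list the smaller values that follow it:
I → C, D → 2
O → N, C, D → 3
U → N, C, D, Q, R → 5
Z → N, C, D, Q, R → 5
N → C, D → 2
C → none → 0
D → none → 0
Q → none → 0
R → none → 0
Sum: 2 + 3 + 5 + 5 + 2 + 0 + 0 + 0 + 0 = 17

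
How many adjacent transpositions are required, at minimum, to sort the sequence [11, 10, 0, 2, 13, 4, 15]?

8

Minimum adjacent swaps = number of inversions (each swap of adjacent out-of-order elements removes one inversion and no swap can remove more).
Count inversions — for each element, later elements that are smaller:
11: 10, 0, 2, 4 → 4
10: 0, 2, 4 → 3
0: none → 0
2: none → 0
13: 4 → 1
4: none → 0
15: none → 0
Total inversions: 4 + 3 + 0 + 0 + 1 + 0 + 0 = 8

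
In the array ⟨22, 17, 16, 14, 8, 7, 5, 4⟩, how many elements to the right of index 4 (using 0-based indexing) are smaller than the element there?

3 such elements

The element at index 4 is 8.
Elements after it: 7, 5, 4
Those smaller than 8: 7, 5, 4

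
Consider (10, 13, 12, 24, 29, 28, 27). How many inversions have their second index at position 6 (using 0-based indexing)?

The element at index 6 is 27.
Elements before it: 10, 13, 12, 24, 29, 28
Those larger than 27: 29, 28

2 such elements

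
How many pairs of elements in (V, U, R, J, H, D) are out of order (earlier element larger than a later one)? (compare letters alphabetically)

15

Count, for each position, how many later elements it exceeds:
V: 5
U: 4
R: 3
J: 2
H: 1
D: 0
Sum: 5 + 4 + 3 + 2 + 1 + 0 = 15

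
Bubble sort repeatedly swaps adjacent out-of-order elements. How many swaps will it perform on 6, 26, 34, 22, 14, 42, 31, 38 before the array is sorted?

Each adjacent swap fixes exactly one inversion, so the minimum swap count equals the number of inversions.
Count inversions — for each element, later elements that are smaller:
6: none → 0
26: 22, 14 → 2
34: 22, 14, 31 → 3
22: 14 → 1
14: none → 0
42: 31, 38 → 2
31: none → 0
38: none → 0
Total inversions: 0 + 2 + 3 + 1 + 0 + 2 + 0 + 0 = 8

8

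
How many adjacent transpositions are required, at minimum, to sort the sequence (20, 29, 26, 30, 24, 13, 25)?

Each adjacent swap fixes exactly one inversion, so the minimum swap count equals the number of inversions.
Count inversions — for each element, later elements that are smaller:
20: 13 → 1
29: 26, 24, 13, 25 → 4
26: 24, 13, 25 → 3
30: 24, 13, 25 → 3
24: 13 → 1
13: none → 0
25: none → 0
Total inversions: 1 + 4 + 3 + 3 + 1 + 0 + 0 = 12

12 swaps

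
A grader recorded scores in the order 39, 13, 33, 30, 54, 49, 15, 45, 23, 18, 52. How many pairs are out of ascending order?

Count, for each position, how many later elements it exceeds:
39: 6
13: 0
33: 4
30: 3
54: 6
49: 4
15: 0
45: 2
23: 1
18: 0
52: 0
Sum: 6 + 0 + 4 + 3 + 6 + 4 + 0 + 2 + 1 + 0 + 0 = 26

There are 26 inversions.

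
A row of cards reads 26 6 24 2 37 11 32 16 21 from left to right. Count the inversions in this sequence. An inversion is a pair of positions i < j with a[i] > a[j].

Element-by-element contributions:
26: 6
6: 1
24: 4
2: 0
37: 4
11: 0
32: 2
16: 0
21: 0
Sum: 6 + 1 + 4 + 0 + 4 + 0 + 2 + 0 + 0 = 17

17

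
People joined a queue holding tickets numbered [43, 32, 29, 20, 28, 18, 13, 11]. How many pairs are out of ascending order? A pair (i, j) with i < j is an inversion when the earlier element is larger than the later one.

There are 27 inversions.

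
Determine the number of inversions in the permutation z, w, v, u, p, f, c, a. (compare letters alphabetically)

28 out-of-order pairs

Sweep left to right; for each value list the smaller values that follow it:
z → w, v, u, p, f, c, a → 7
w → v, u, p, f, c, a → 6
v → u, p, f, c, a → 5
u → p, f, c, a → 4
p → f, c, a → 3
f → c, a → 2
c → a → 1
a → none → 0
Sum: 7 + 6 + 5 + 4 + 3 + 2 + 1 + 0 = 28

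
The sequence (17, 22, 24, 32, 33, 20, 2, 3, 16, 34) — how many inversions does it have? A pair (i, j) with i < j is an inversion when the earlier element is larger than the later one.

22 inversions

Count, for each position, how many later elements it exceeds:
17: 3
22: 4
24: 4
32: 4
33: 4
20: 3
2: 0
3: 0
16: 0
34: 0
Sum: 3 + 4 + 4 + 4 + 4 + 3 + 0 + 0 + 0 + 0 = 22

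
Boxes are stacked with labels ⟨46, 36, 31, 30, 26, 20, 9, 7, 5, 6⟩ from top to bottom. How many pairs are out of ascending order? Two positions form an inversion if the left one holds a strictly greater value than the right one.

Count, for each position, how many later elements it exceeds:
46 → 36, 31, 30, 26, 20, 9, 7, 5, 6 → 9
36 → 31, 30, 26, 20, 9, 7, 5, 6 → 8
31 → 30, 26, 20, 9, 7, 5, 6 → 7
30 → 26, 20, 9, 7, 5, 6 → 6
26 → 20, 9, 7, 5, 6 → 5
20 → 9, 7, 5, 6 → 4
9 → 7, 5, 6 → 3
7 → 5, 6 → 2
5 → none → 0
6 → none → 0
Sum: 9 + 8 + 7 + 6 + 5 + 4 + 3 + 2 + 0 + 0 = 44

Out-of-order pairs: 44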